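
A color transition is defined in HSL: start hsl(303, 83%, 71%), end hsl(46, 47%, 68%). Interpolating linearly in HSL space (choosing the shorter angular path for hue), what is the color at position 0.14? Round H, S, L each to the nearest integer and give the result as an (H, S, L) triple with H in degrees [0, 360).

(317, 78, 71)

Hue: 46 − 303 = -257°, but |-257| > 180 so the shorter arc goes the other way: Δh = -257 + 360 = 103°.
H = 303 + 0.14 × (103) = 317.42 → 317°
S = 83 + 0.14 × (47 − 83) = 77.96 → 78%
L = 71 + 0.14 × (68 − 71) = 70.58 → 71%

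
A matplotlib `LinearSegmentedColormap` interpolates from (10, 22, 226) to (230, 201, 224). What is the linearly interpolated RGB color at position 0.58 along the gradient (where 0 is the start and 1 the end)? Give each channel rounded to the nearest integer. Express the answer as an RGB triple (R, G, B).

R = 10 + 0.58 × (230 − 10) = 10 + 0.58 × 220 = 137.6 → 138
G = 22 + 0.58 × (201 − 22) = 22 + 0.58 × 179 = 125.82 → 126
B = 226 + 0.58 × (224 − 226) = 226 + 0.58 × -2 = 224.84 → 225
So the blended color is (138, 126, 225), about #8a7ee1.

(138, 126, 225)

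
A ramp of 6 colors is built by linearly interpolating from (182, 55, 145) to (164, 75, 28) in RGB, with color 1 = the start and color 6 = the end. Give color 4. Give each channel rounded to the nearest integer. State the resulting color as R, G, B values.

(171, 67, 75)

With 6 swatches and endpoints inclusive, swatch 4 sits at t = (4 − 1)/(6 − 1) = 3/5 ≈ 0.6.
R = 182 + 0.6 × (164 − 182) = 171.2 → 171
G = 55 + 0.6 × (75 − 55) = 67 → 67
B = 145 + 0.6 × (28 − 145) = 74.8 → 75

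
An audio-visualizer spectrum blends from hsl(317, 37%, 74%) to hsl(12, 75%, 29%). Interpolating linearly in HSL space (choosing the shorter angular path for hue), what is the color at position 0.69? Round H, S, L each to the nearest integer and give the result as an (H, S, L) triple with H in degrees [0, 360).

Hue: 12 − 317 = -305°, but |-305| > 180 so the shorter arc goes the other way: Δh = -305 + 360 = 55°.
H = 317 + 0.69 × (55) = 354.95 → 355°
S = 37 + 0.69 × (75 − 37) = 63.22 → 63%
L = 74 + 0.69 × (29 − 74) = 42.95 → 43%

(355, 63, 43)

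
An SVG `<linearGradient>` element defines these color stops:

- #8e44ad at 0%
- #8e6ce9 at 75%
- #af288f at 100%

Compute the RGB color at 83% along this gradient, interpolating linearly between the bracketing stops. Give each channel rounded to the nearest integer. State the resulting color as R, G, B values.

(153, 86, 204)

83% lies between the 75% and 100% stops, so the local fraction is t = (83 − 75)/(100 − 75) = 8/25 ≈ 0.32.
#8e6ce9 → (142, 108, 233); #af288f → (175, 40, 143).
R = 142 + 0.32 × (175 − 142) = 152.56 → 153
G = 108 + 0.32 × (40 − 108) = 86.24 → 86
B = 233 + 0.32 × (143 − 233) = 204.2 → 204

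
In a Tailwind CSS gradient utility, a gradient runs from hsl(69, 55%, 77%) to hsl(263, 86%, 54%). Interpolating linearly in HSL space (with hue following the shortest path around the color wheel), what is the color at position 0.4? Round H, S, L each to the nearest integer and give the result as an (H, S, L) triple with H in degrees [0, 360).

(3, 67, 68)

Hue: 263 − 69 = 194°, but |194| > 180 so the shorter arc goes the other way: Δh = 194 − 360 = -166°.
H = 69 + 0.4 × (-166) = 2.6 → 3°
S = 55 + 0.4 × (86 − 55) = 67.4 → 67%
L = 77 + 0.4 × (54 − 77) = 67.8 → 68%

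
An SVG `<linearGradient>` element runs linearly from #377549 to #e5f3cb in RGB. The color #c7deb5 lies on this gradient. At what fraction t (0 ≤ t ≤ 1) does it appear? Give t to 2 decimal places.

0.83

Invert the lerp on the R channel (largest span, 174): t = (199 − 55) / (229 − 55) = 144/174 = 0.82759.
Check on G: (222 − 117)/(243 − 117) = 0.8333 ✓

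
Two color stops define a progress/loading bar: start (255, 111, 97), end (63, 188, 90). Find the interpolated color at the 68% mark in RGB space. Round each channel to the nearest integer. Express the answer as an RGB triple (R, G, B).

68% corresponds to t = 0.68.
R = 255 + 0.68 × (63 − 255) = 255 + 0.68 × -192 = 124.44 → 124
G = 111 + 0.68 × (188 − 111) = 111 + 0.68 × 77 = 163.36 → 163
B = 97 + 0.68 × (90 − 97) = 97 + 0.68 × -7 = 92.24 → 92

(124, 163, 92)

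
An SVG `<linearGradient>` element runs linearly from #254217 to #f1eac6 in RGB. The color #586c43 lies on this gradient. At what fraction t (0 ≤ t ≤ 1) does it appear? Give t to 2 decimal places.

Invert the lerp on the R channel (largest span, 204): t = (88 − 37) / (241 − 37) = 51/204 = 0.25.
Check on G: (108 − 66)/(234 − 66) = 0.25 ✓

0.25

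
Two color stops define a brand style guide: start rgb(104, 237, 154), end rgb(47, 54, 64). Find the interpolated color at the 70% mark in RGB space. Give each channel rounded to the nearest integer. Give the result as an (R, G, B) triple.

70% corresponds to t = 0.7.
R = 104 + 0.7 × (47 − 104) = 104 + 0.7 × -57 = 64.1 → 64
G = 237 + 0.7 × (54 − 237) = 237 + 0.7 × -183 = 108.9 → 109
B = 154 + 0.7 × (64 − 154) = 154 + 0.7 × -90 = 91 → 91

(64, 109, 91)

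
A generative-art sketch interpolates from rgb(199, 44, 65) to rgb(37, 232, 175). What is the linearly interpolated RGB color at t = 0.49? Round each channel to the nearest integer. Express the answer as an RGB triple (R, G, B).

R = 199 + 0.49 × (37 − 199) = 199 + 0.49 × -162 = 119.62 → 120
G = 44 + 0.49 × (232 − 44) = 44 + 0.49 × 188 = 136.12 → 136
B = 65 + 0.49 × (175 − 65) = 65 + 0.49 × 110 = 118.9 → 119

(120, 136, 119)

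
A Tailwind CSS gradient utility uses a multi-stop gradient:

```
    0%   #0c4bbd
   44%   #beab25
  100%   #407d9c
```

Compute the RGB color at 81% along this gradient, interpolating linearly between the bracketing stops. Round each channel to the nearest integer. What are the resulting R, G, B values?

(107, 141, 116)

81% lies between the 44% and 100% stops, so the local fraction is t = (81 − 44)/(100 − 44) = 37/56 ≈ 0.6607.
#beab25 → (190, 171, 37); #407d9c → (64, 125, 156).
R = 190 + 0.6607 × (64 − 190) = 106.752 → 107
G = 171 + 0.6607 × (125 − 171) = 140.608 → 141
B = 37 + 0.6607 × (156 − 37) = 115.623 → 116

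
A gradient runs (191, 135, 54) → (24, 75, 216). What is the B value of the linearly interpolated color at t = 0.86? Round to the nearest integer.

B = 54 + 0.86 × (216 − 54) = 193.32 → 193

193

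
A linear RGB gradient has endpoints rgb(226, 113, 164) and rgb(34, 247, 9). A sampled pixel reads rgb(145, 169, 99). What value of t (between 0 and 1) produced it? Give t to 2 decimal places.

0.42

Invert the lerp on the R channel (largest span, 192): t = (145 − 226) / (34 − 226) = -81/-192 = 0.42188.
Check on G: (169 − 113)/(247 − 113) = 0.4179 ✓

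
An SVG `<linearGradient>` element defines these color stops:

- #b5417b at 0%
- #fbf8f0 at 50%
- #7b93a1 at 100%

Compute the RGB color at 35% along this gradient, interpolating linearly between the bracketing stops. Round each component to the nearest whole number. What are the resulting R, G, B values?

35% lies between the 0% and 50% stops, so the local fraction is t = (35 − 0)/(50 − 0) = 35/50 ≈ 0.7.
#b5417b → (181, 65, 123); #fbf8f0 → (251, 248, 240).
R = 181 + 0.7 × (251 − 181) = 230 → 230
G = 65 + 0.7 × (248 − 65) = 193.1 → 193
B = 123 + 0.7 × (240 − 123) = 204.9 → 205

(230, 193, 205)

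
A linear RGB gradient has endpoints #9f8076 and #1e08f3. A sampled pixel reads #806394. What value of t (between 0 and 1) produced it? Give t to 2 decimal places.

0.24

Invert the lerp on the R channel (largest span, 129): t = (128 − 159) / (30 − 159) = -31/-129 = 0.24031.
Check on G: (99 − 128)/(8 − 128) = 0.2417 ✓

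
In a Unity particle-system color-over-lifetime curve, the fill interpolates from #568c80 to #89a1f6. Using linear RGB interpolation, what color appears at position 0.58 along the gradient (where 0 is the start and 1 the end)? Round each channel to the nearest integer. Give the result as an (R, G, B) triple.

(116, 152, 196)

#568c80 → (86, 140, 128); #89a1f6 → (137, 161, 246).
R = 86 + 0.58 × (137 − 86) = 86 + 0.58 × 51 = 115.58 → 116
G = 140 + 0.58 × (161 − 140) = 140 + 0.58 × 21 = 152.18 → 152
B = 128 + 0.58 × (246 − 128) = 128 + 0.58 × 118 = 196.44 → 196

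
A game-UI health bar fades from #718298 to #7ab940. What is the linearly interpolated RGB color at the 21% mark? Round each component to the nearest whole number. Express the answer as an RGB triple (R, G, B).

(115, 142, 134)

#718298 → (113, 130, 152); #7ab940 → (122, 185, 64).
21% corresponds to t = 0.21.
R = 113 + 0.21 × (122 − 113) = 113 + 0.21 × 9 = 114.89 → 115
G = 130 + 0.21 × (185 − 130) = 130 + 0.21 × 55 = 141.55 → 142
B = 152 + 0.21 × (64 − 152) = 152 + 0.21 × -88 = 133.52 → 134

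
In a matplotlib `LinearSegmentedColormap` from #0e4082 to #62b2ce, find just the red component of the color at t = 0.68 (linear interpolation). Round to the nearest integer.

71

R₁ = 14 (from #0e4082), R₂ = 98 (from #62b2ce).
R = 14 + 0.68 × (98 − 14) = 71.12 → 71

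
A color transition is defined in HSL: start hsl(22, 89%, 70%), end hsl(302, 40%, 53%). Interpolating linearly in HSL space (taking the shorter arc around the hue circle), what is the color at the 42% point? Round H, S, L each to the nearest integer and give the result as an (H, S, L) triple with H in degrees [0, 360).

Hue: 302 − 22 = 280°, but |280| > 180 so the shorter arc goes the other way: Δh = 280 − 360 = -80°.
H = 22 + 0.42 × (-80) = -11.6 → -12 → -12 mod 360 = 348°
S = 89 + 0.42 × (40 − 89) = 68.42 → 68%
L = 70 + 0.42 × (53 − 70) = 62.86 → 63%

(348, 68, 63)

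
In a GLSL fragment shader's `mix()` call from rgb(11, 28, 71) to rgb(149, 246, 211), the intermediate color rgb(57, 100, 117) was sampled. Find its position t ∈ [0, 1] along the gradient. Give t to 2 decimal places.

Invert the lerp on the G channel (largest span, 218): t = (100 − 28) / (246 − 28) = 72/218 = 0.33028.
Check on R: (57 − 11)/(149 − 11) = 0.3333 ✓

0.33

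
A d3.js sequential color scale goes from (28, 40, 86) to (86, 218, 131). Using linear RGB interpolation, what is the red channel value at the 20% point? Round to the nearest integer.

R = 28 + 0.2 × (86 − 28) = 39.6 → 40

40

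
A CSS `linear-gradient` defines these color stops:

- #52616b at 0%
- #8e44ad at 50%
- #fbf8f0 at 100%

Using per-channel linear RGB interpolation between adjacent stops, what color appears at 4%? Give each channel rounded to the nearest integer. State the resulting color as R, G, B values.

(87, 95, 112)

4% lies between the 0% and 50% stops, so the local fraction is t = (4 − 0)/(50 − 0) = 4/50 ≈ 0.08.
#52616b → (82, 97, 107); #8e44ad → (142, 68, 173).
R = 82 + 0.08 × (142 − 82) = 86.8 → 87
G = 97 + 0.08 × (68 − 97) = 94.68 → 95
B = 107 + 0.08 × (173 − 107) = 112.28 → 112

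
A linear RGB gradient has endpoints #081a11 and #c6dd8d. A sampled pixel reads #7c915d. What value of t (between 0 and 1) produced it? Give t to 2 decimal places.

Invert the lerp on the G channel (largest span, 195): t = (145 − 26) / (221 − 26) = 119/195 = 0.61026.
Check on R: (124 − 8)/(198 − 8) = 0.6105 ✓

0.61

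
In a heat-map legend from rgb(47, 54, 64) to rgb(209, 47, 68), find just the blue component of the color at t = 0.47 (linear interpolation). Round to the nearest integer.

B = 64 + 0.47 × (68 − 64) = 65.88 → 66

66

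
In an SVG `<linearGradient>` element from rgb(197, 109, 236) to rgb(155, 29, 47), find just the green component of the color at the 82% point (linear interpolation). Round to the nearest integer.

G = 109 + 0.82 × (29 − 109) = 43.4 → 43

43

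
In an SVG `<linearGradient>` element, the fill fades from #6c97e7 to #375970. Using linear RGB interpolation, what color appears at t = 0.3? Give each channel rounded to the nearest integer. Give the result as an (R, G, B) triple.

(92, 132, 195)

#6c97e7 → (108, 151, 231); #375970 → (55, 89, 112).
R = 108 + 0.3 × (55 − 108) = 108 + 0.3 × -53 = 92.1 → 92
G = 151 + 0.3 × (89 − 151) = 151 + 0.3 × -62 = 132.4 → 132
B = 231 + 0.3 × (112 − 231) = 231 + 0.3 × -119 = 195.3 → 195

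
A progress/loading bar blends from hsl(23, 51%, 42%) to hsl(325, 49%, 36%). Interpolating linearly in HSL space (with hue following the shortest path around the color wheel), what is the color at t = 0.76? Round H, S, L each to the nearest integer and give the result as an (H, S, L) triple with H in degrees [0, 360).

(339, 49, 37)

Hue: 325 − 23 = 302°, but |302| > 180 so the shorter arc goes the other way: Δh = 302 − 360 = -58°.
H = 23 + 0.76 × (-58) = -21.08 → -21 → -21 mod 360 = 339°
S = 51 + 0.76 × (49 − 51) = 49.48 → 49%
L = 42 + 0.76 × (36 − 42) = 37.44 → 37%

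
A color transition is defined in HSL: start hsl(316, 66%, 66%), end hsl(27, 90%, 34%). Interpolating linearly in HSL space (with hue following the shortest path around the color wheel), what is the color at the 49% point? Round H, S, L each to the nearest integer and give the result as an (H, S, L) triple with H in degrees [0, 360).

(351, 78, 50)

Hue: 27 − 316 = -289°, but |-289| > 180 so the shorter arc goes the other way: Δh = -289 + 360 = 71°.
H = 316 + 0.49 × (71) = 350.79 → 351°
S = 66 + 0.49 × (90 − 66) = 77.76 → 78%
L = 66 + 0.49 × (34 − 66) = 50.32 → 50%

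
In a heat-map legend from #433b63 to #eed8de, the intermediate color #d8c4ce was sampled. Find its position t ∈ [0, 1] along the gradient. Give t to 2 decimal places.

Invert the lerp on the R channel (largest span, 171): t = (216 − 67) / (238 − 67) = 149/171 = 0.87135.
Check on G: (196 − 59)/(216 − 59) = 0.8726 ✓

0.87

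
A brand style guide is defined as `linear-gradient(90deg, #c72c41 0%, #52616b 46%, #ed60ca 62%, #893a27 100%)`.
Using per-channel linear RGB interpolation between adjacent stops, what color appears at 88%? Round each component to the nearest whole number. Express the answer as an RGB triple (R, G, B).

(169, 70, 90)

88% lies between the 62% and 100% stops, so the local fraction is t = (88 − 62)/(100 − 62) = 26/38 ≈ 0.6842.
#ed60ca → (237, 96, 202); #893a27 → (137, 58, 39).
R = 237 + 0.6842 × (137 − 237) = 168.58 → 169
G = 96 + 0.6842 × (58 − 96) = 70 → 70
B = 202 + 0.6842 × (39 − 202) = 90.475 → 90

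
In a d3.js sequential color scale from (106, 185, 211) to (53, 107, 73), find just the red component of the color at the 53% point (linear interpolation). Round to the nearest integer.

R = 106 + 0.53 × (53 − 106) = 77.91 → 78

78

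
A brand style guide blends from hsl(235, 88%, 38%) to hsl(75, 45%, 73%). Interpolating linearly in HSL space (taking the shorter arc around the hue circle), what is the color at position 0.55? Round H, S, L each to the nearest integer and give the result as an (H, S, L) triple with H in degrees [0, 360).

(147, 64, 57)

Hue arc: Δh = 75 − 235 = -160° (|Δh| ≤ 180, already the shorter path).
H = 235 + 0.55 × (-160) = 147 → 147°
S = 88 + 0.55 × (45 − 88) = 64.35 → 64%
L = 38 + 0.55 × (73 − 38) = 57.25 → 57%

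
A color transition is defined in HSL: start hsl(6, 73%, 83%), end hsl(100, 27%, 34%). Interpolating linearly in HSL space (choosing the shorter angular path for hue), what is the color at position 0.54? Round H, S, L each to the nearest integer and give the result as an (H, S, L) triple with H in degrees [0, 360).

Hue arc: Δh = 100 − 6 = 94° (|Δh| ≤ 180, already the shorter path).
H = 6 + 0.54 × (94) = 56.76 → 57°
S = 73 + 0.54 × (27 − 73) = 48.16 → 48%
L = 83 + 0.54 × (34 − 83) = 56.54 → 57%

(57, 48, 57)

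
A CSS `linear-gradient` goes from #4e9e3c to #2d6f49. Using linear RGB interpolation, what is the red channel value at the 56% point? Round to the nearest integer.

R₁ = 78 (from #4e9e3c), R₂ = 45 (from #2d6f49).
R = 78 + 0.56 × (45 − 78) = 59.52 → 60

60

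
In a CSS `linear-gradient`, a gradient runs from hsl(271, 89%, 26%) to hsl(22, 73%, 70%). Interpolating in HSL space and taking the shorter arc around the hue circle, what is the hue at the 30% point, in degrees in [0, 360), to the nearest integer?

304

Hue: 22 − 271 = -249°, but |-249| > 180 so the shorter arc goes the other way: Δh = -249 + 360 = 111°.
H = 271 + 0.3 × (111) = 304.3 → 304°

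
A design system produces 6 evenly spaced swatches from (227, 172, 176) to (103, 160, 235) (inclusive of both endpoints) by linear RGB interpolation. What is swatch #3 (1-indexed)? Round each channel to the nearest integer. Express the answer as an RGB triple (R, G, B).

(177, 167, 200)

With 6 swatches and endpoints inclusive, swatch 3 sits at t = (3 − 1)/(6 − 1) = 2/5 ≈ 0.4.
R = 227 + 0.4 × (103 − 227) = 177.4 → 177
G = 172 + 0.4 × (160 − 172) = 167.2 → 167
B = 176 + 0.4 × (235 − 176) = 199.6 → 200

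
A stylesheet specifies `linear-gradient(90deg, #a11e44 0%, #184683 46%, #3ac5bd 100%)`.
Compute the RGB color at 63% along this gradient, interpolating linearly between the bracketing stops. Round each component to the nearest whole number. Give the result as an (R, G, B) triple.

63% lies between the 46% and 100% stops, so the local fraction is t = (63 − 46)/(100 − 46) = 17/54 ≈ 0.3148.
#184683 → (24, 70, 131); #3ac5bd → (58, 197, 189).
R = 24 + 0.3148 × (58 − 24) = 34.703 → 35
G = 70 + 0.3148 × (197 − 70) = 109.98 → 110
B = 131 + 0.3148 × (189 − 131) = 149.258 → 149

(35, 110, 149)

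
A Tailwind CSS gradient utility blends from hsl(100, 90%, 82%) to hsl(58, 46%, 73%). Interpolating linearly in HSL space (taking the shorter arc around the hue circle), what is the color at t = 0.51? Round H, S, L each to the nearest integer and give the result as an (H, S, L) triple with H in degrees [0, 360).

Hue arc: Δh = 58 − 100 = -42° (|Δh| ≤ 180, already the shorter path).
H = 100 + 0.51 × (-42) = 78.58 → 79°
S = 90 + 0.51 × (46 − 90) = 67.56 → 68%
L = 82 + 0.51 × (73 − 82) = 77.41 → 77%

(79, 68, 77)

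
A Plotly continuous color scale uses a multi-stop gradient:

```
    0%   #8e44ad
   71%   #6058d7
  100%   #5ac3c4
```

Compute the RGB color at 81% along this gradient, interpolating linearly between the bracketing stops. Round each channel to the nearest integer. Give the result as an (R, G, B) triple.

81% lies between the 71% and 100% stops, so the local fraction is t = (81 − 71)/(100 − 71) = 10/29 ≈ 0.3448.
#6058d7 → (96, 88, 215); #5ac3c4 → (90, 195, 196).
R = 96 + 0.3448 × (90 − 96) = 93.931 → 94
G = 88 + 0.3448 × (195 − 88) = 124.894 → 125
B = 215 + 0.3448 × (196 − 215) = 208.449 → 208

(94, 125, 208)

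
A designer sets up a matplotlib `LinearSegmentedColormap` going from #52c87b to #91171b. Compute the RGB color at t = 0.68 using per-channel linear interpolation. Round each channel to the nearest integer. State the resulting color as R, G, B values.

(125, 80, 58)

#52c87b → (82, 200, 123); #91171b → (145, 23, 27).
R = 82 + 0.68 × (145 − 82) = 82 + 0.68 × 63 = 124.84 → 125
G = 200 + 0.68 × (23 − 200) = 200 + 0.68 × -177 = 79.64 → 80
B = 123 + 0.68 × (27 − 123) = 123 + 0.68 × -96 = 57.72 → 58
So the blended color is (125, 80, 58), about #7d503a.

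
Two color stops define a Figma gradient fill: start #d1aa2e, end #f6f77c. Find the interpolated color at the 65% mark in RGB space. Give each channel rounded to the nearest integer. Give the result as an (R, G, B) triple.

(233, 220, 97)

#d1aa2e → (209, 170, 46); #f6f77c → (246, 247, 124).
65% corresponds to t = 0.65.
R = 209 + 0.65 × (246 − 209) = 209 + 0.65 × 37 = 233.05 → 233
G = 170 + 0.65 × (247 − 170) = 170 + 0.65 × 77 = 220.05 → 220
B = 46 + 0.65 × (124 − 46) = 46 + 0.65 × 78 = 96.7 → 97
So the blended color is (233, 220, 97), about #e9dc61.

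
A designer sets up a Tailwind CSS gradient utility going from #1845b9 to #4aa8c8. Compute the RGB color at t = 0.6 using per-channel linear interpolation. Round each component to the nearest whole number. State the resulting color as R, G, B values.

(54, 128, 194)

#1845b9 → (24, 69, 185); #4aa8c8 → (74, 168, 200).
R = 24 + 0.6 × (74 − 24) = 24 + 0.6 × 50 = 54 → 54
G = 69 + 0.6 × (168 − 69) = 69 + 0.6 × 99 = 128.4 → 128
B = 185 + 0.6 × (200 − 185) = 185 + 0.6 × 15 = 194 → 194
So the blended color is (54, 128, 194), about #3680c2.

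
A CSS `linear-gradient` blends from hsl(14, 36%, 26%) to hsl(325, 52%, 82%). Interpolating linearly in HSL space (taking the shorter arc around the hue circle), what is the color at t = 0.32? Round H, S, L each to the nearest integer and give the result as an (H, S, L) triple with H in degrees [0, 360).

(358, 41, 44)

Hue: 325 − 14 = 311°, but |311| > 180 so the shorter arc goes the other way: Δh = 311 − 360 = -49°.
H = 14 + 0.32 × (-49) = -1.68 → -2 → -2 mod 360 = 358°
S = 36 + 0.32 × (52 − 36) = 41.12 → 41%
L = 26 + 0.32 × (82 − 26) = 43.92 → 44%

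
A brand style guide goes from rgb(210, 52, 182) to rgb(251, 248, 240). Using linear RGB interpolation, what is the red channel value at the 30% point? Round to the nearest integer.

R = 210 + 0.3 × (251 − 210) = 222.3 → 222

222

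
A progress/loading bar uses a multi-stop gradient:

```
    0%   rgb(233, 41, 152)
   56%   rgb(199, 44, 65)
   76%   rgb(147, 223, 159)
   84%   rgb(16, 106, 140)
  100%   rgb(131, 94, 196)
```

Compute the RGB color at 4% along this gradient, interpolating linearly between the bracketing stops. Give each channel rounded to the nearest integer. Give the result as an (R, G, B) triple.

(231, 41, 146)

4% lies between the 0% and 56% stops, so the local fraction is t = (4 − 0)/(56 − 0) = 4/56 ≈ 0.0714.
R = 233 + 0.0714 × (199 − 233) = 230.572 → 231
G = 41 + 0.0714 × (44 − 41) = 41.214 → 41
B = 152 + 0.0714 × (65 − 152) = 145.788 → 146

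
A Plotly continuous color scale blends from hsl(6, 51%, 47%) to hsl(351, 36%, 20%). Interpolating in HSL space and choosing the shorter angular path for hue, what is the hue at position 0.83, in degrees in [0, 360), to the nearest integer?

354

Hue: 351 − 6 = 345°, but |345| > 180 so the shorter arc goes the other way: Δh = 345 − 360 = -15°.
H = 6 + 0.83 × (-15) = -6.45 → -6 → -6 mod 360 = 354°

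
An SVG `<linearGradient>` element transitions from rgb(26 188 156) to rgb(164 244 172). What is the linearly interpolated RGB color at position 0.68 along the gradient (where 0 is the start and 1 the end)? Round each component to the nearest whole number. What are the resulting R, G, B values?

R = 26 + 0.68 × (164 − 26) = 26 + 0.68 × 138 = 119.84 → 120
G = 188 + 0.68 × (244 − 188) = 188 + 0.68 × 56 = 226.08 → 226
B = 156 + 0.68 × (172 − 156) = 156 + 0.68 × 16 = 166.88 → 167

(120, 226, 167)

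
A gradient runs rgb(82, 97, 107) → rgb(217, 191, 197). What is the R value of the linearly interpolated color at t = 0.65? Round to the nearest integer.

170

R = 82 + 0.65 × (217 − 82) = 169.75 → 170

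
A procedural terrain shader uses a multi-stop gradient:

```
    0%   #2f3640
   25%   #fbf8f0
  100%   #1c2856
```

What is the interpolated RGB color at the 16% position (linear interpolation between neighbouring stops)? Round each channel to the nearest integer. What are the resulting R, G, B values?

16% lies between the 0% and 25% stops, so the local fraction is t = (16 − 0)/(25 − 0) = 16/25 ≈ 0.64.
#2f3640 → (47, 54, 64); #fbf8f0 → (251, 248, 240).
R = 47 + 0.64 × (251 − 47) = 177.56 → 178
G = 54 + 0.64 × (248 − 54) = 178.16 → 178
B = 64 + 0.64 × (240 − 64) = 176.64 → 177

(178, 178, 177)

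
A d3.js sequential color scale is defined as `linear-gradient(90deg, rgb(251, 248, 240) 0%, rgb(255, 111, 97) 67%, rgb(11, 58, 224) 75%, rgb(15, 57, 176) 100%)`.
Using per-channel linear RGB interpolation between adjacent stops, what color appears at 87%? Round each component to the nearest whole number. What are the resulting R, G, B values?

87% lies between the 75% and 100% stops, so the local fraction is t = (87 − 75)/(100 − 75) = 12/25 ≈ 0.48.
R = 11 + 0.48 × (15 − 11) = 12.92 → 13
G = 58 + 0.48 × (57 − 58) = 57.52 → 58
B = 224 + 0.48 × (176 − 224) = 200.96 → 201

(13, 58, 201)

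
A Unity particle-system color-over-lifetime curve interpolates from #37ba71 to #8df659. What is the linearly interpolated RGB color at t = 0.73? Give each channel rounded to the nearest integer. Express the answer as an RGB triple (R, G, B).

#37ba71 → (55, 186, 113); #8df659 → (141, 246, 89).
R = 55 + 0.73 × (141 − 55) = 55 + 0.73 × 86 = 117.78 → 118
G = 186 + 0.73 × (246 − 186) = 186 + 0.73 × 60 = 229.8 → 230
B = 113 + 0.73 × (89 − 113) = 113 + 0.73 × -24 = 95.48 → 95

(118, 230, 95)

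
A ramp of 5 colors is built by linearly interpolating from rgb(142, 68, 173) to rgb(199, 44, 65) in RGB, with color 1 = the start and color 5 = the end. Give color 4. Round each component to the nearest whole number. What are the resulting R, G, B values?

With 5 swatches and endpoints inclusive, swatch 4 sits at t = (4 − 1)/(5 − 1) = 3/4 ≈ 0.75.
R = 142 + 0.75 × (199 − 142) = 184.75 → 185
G = 68 + 0.75 × (44 − 68) = 50 → 50
B = 173 + 0.75 × (65 − 173) = 92 → 92

(185, 50, 92)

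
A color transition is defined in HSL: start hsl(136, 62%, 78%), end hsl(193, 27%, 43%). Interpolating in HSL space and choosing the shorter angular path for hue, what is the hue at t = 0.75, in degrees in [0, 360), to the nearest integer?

Hue arc: Δh = 193 − 136 = 57° (|Δh| ≤ 180, already the shorter path).
H = 136 + 0.75 × (57) = 178.75 → 179°

179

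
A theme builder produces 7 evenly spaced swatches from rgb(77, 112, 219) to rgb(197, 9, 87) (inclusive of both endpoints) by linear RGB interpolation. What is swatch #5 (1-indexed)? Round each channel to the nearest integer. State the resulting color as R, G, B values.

With 7 swatches and endpoints inclusive, swatch 5 sits at t = (5 − 1)/(7 − 1) = 4/6 ≈ 0.6667.
R = 77 + 0.6667 × (197 − 77) = 157.004 → 157
G = 112 + 0.6667 × (9 − 112) = 43.33 → 43
B = 219 + 0.6667 × (87 − 219) = 130.996 → 131

(157, 43, 131)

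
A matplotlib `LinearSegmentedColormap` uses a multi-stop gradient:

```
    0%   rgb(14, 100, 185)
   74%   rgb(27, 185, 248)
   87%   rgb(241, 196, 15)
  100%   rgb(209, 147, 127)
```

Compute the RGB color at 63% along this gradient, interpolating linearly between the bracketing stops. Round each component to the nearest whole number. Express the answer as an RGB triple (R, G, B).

63% lies between the 0% and 74% stops, so the local fraction is t = (63 − 0)/(74 − 0) = 63/74 ≈ 0.8514.
R = 14 + 0.8514 × (27 − 14) = 25.068 → 25
G = 100 + 0.8514 × (185 − 100) = 172.369 → 172
B = 185 + 0.8514 × (248 − 185) = 238.638 → 239

(25, 172, 239)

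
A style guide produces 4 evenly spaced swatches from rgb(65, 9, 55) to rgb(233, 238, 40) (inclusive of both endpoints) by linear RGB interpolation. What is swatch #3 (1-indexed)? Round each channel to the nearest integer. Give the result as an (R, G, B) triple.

(177, 162, 45)

With 4 swatches and endpoints inclusive, swatch 3 sits at t = (3 − 1)/(4 − 1) = 2/3 ≈ 0.6667.
R = 65 + 0.6667 × (233 − 65) = 177.006 → 177
G = 9 + 0.6667 × (238 − 9) = 161.674 → 162
B = 55 + 0.6667 × (40 − 55) = 44.999 → 45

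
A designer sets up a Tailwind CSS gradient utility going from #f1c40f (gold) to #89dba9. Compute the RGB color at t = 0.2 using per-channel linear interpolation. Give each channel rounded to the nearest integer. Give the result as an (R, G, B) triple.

#f1c40f → (241, 196, 15); #89dba9 → (137, 219, 169).
R = 241 + 0.2 × (137 − 241) = 241 + 0.2 × -104 = 220.2 → 220
G = 196 + 0.2 × (219 − 196) = 196 + 0.2 × 23 = 200.6 → 201
B = 15 + 0.2 × (169 − 15) = 15 + 0.2 × 154 = 45.8 → 46

(220, 201, 46)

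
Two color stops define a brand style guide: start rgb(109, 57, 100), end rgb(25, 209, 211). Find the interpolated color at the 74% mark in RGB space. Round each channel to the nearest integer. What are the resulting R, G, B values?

(47, 169, 182)

74% corresponds to t = 0.74.
R = 109 + 0.74 × (25 − 109) = 109 + 0.74 × -84 = 46.84 → 47
G = 57 + 0.74 × (209 − 57) = 57 + 0.74 × 152 = 169.48 → 169
B = 100 + 0.74 × (211 − 100) = 100 + 0.74 × 111 = 182.14 → 182
So the blended color is (47, 169, 182), about #2fa9b6.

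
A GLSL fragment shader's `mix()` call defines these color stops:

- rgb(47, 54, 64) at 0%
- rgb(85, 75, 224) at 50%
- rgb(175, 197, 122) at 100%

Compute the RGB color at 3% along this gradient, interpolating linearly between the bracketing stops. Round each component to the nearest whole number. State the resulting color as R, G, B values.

(49, 55, 74)

3% lies between the 0% and 50% stops, so the local fraction is t = (3 − 0)/(50 − 0) = 3/50 ≈ 0.06.
R = 47 + 0.06 × (85 − 47) = 49.28 → 49
G = 54 + 0.06 × (75 − 54) = 55.26 → 55
B = 64 + 0.06 × (224 − 64) = 73.6 → 74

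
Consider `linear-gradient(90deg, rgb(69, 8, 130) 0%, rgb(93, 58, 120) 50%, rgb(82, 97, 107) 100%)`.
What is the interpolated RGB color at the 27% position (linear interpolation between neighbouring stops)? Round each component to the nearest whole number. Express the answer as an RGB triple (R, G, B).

27% lies between the 0% and 50% stops, so the local fraction is t = (27 − 0)/(50 − 0) = 27/50 ≈ 0.54.
R = 69 + 0.54 × (93 − 69) = 81.96 → 82
G = 8 + 0.54 × (58 − 8) = 35 → 35
B = 130 + 0.54 × (120 − 130) = 124.6 → 125

(82, 35, 125)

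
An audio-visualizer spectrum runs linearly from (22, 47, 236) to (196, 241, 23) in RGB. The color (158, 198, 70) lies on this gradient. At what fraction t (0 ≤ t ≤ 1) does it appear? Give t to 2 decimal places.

0.78

Invert the lerp on the B channel (largest span, 213): t = (70 − 236) / (23 − 236) = -166/-213 = 0.77934.
Check on R: (158 − 22)/(196 − 22) = 0.7816 ✓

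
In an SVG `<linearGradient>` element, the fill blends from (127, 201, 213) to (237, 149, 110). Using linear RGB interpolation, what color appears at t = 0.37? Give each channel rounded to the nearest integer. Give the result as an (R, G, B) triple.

(168, 182, 175)

R = 127 + 0.37 × (237 − 127) = 127 + 0.37 × 110 = 167.7 → 168
G = 201 + 0.37 × (149 − 201) = 201 + 0.37 × -52 = 181.76 → 182
B = 213 + 0.37 × (110 − 213) = 213 + 0.37 × -103 = 174.89 → 175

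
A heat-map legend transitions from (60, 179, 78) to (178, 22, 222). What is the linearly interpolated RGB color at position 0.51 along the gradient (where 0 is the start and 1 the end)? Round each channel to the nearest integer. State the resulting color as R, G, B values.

(120, 99, 151)

R = 60 + 0.51 × (178 − 60) = 60 + 0.51 × 118 = 120.18 → 120
G = 179 + 0.51 × (22 − 179) = 179 + 0.51 × -157 = 98.93 → 99
B = 78 + 0.51 × (222 − 78) = 78 + 0.51 × 144 = 151.44 → 151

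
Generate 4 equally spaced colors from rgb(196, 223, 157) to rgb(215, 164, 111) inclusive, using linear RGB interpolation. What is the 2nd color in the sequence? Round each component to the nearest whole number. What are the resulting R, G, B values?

(202, 203, 142)

With 4 swatches and endpoints inclusive, swatch 2 sits at t = (2 − 1)/(4 − 1) = 1/3 ≈ 0.3333.
R = 196 + 0.3333 × (215 − 196) = 202.333 → 202
G = 223 + 0.3333 × (164 − 223) = 203.335 → 203
B = 157 + 0.3333 × (111 − 157) = 141.668 → 142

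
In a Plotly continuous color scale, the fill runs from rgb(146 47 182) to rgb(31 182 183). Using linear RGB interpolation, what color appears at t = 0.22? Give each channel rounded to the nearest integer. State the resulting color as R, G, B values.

(121, 77, 182)

R = 146 + 0.22 × (31 − 146) = 146 + 0.22 × -115 = 120.7 → 121
G = 47 + 0.22 × (182 − 47) = 47 + 0.22 × 135 = 76.7 → 77
B = 182 + 0.22 × (183 − 182) = 182 + 0.22 × 1 = 182.22 → 182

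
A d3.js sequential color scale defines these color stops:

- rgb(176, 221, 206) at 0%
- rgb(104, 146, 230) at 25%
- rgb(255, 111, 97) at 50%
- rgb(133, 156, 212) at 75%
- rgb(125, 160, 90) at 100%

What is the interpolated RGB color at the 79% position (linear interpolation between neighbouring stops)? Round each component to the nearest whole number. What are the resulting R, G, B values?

(132, 157, 192)

79% lies between the 75% and 100% stops, so the local fraction is t = (79 − 75)/(100 − 75) = 4/25 ≈ 0.16.
R = 133 + 0.16 × (125 − 133) = 131.72 → 132
G = 156 + 0.16 × (160 − 156) = 156.64 → 157
B = 212 + 0.16 × (90 − 212) = 192.48 → 192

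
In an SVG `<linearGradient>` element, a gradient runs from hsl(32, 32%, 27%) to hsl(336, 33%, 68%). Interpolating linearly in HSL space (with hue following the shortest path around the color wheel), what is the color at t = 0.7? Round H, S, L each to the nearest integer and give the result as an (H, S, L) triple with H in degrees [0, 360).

(353, 33, 56)

Hue: 336 − 32 = 304°, but |304| > 180 so the shorter arc goes the other way: Δh = 304 − 360 = -56°.
H = 32 + 0.7 × (-56) = -7.2 → -7 → -7 mod 360 = 353°
S = 32 + 0.7 × (33 − 32) = 32.7 → 33%
L = 27 + 0.7 × (68 − 27) = 55.7 → 56%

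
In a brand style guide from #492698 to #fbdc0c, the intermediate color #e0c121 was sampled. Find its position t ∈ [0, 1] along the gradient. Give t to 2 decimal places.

Invert the lerp on the G channel (largest span, 182): t = (193 − 38) / (220 − 38) = 155/182 = 0.85165.
Check on R: (224 − 73)/(251 − 73) = 0.8483 ✓

0.85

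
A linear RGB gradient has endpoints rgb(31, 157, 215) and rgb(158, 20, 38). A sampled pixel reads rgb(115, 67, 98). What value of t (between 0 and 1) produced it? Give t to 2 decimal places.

0.66

Invert the lerp on the B channel (largest span, 177): t = (98 − 215) / (38 − 215) = -117/-177 = 0.66102.
Check on R: (115 − 31)/(158 − 31) = 0.6614 ✓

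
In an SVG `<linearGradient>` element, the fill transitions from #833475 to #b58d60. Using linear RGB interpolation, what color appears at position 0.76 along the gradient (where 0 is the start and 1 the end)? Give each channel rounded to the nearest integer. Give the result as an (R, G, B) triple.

(169, 120, 101)

#833475 → (131, 52, 117); #b58d60 → (181, 141, 96).
R = 131 + 0.76 × (181 − 131) = 131 + 0.76 × 50 = 169 → 169
G = 52 + 0.76 × (141 − 52) = 52 + 0.76 × 89 = 119.64 → 120
B = 117 + 0.76 × (96 − 117) = 117 + 0.76 × -21 = 101.04 → 101
So the blended color is (169, 120, 101), about #a97865.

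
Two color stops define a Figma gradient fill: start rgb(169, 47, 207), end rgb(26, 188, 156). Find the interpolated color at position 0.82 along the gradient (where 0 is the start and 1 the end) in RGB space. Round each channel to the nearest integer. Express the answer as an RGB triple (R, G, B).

R = 169 + 0.82 × (26 − 169) = 169 + 0.82 × -143 = 51.74 → 52
G = 47 + 0.82 × (188 − 47) = 47 + 0.82 × 141 = 162.62 → 163
B = 207 + 0.82 × (156 − 207) = 207 + 0.82 × -51 = 165.18 → 165
So the blended color is (52, 163, 165), about #34a3a5.

(52, 163, 165)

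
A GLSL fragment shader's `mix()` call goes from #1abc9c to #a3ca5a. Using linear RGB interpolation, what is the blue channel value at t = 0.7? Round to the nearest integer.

110

B₁ = 156 (from #1abc9c), B₂ = 90 (from #a3ca5a).
B = 156 + 0.7 × (90 − 156) = 109.8 → 110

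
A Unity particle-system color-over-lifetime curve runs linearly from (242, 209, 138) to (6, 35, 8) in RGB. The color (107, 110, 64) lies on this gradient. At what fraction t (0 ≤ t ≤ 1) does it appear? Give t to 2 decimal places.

Invert the lerp on the R channel (largest span, 236): t = (107 − 242) / (6 − 242) = -135/-236 = 0.57203.
Check on G: (110 − 209)/(35 − 209) = 0.569 ✓

0.57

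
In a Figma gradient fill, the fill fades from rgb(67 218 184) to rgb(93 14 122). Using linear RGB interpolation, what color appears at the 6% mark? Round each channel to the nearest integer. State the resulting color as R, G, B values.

(69, 206, 180)

6% corresponds to t = 0.06.
R = 67 + 0.06 × (93 − 67) = 67 + 0.06 × 26 = 68.56 → 69
G = 218 + 0.06 × (14 − 218) = 218 + 0.06 × -204 = 205.76 → 206
B = 184 + 0.06 × (122 − 184) = 184 + 0.06 × -62 = 180.28 → 180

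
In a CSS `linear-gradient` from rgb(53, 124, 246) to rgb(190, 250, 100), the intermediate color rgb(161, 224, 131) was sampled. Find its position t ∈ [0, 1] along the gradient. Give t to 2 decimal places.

Invert the lerp on the B channel (largest span, 146): t = (131 − 246) / (100 − 246) = -115/-146 = 0.78767.
Check on R: (161 − 53)/(190 − 53) = 0.7883 ✓

0.79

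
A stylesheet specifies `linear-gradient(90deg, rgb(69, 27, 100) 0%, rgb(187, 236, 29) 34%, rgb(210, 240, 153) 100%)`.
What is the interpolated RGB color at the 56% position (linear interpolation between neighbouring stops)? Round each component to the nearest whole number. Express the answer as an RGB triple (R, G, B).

56% lies between the 34% and 100% stops, so the local fraction is t = (56 − 34)/(100 − 34) = 22/66 ≈ 0.3333.
R = 187 + 0.3333 × (210 − 187) = 194.666 → 195
G = 236 + 0.3333 × (240 − 236) = 237.333 → 237
B = 29 + 0.3333 × (153 − 29) = 70.329 → 70

(195, 237, 70)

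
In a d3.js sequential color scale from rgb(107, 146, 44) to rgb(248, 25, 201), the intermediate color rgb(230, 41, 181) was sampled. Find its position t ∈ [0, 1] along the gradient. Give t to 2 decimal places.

Invert the lerp on the B channel (largest span, 157): t = (181 − 44) / (201 − 44) = 137/157 = 0.87261.
Check on R: (230 − 107)/(248 − 107) = 0.8723 ✓

0.87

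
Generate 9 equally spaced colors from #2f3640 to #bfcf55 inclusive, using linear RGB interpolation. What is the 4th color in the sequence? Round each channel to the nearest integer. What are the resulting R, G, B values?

With 9 swatches and endpoints inclusive, swatch 4 sits at t = (4 − 1)/(9 − 1) = 3/8 ≈ 0.375.
#2f3640 → (47, 54, 64); #bfcf55 → (191, 207, 85).
R = 47 + 0.375 × (191 − 47) = 101 → 101
G = 54 + 0.375 × (207 − 54) = 111.375 → 111
B = 64 + 0.375 × (85 − 64) = 71.875 → 72

(101, 111, 72)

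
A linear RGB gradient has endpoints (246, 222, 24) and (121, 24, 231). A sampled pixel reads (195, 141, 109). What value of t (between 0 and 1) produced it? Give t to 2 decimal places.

Invert the lerp on the B channel (largest span, 207): t = (109 − 24) / (231 − 24) = 85/207 = 0.41063.
Check on R: (195 − 246)/(121 − 246) = 0.408 ✓

0.41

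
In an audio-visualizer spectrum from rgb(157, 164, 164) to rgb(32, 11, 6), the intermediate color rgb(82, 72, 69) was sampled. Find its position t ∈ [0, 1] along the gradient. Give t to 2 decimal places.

Invert the lerp on the B channel (largest span, 158): t = (69 − 164) / (6 − 164) = -95/-158 = 0.60127.
Check on R: (82 − 157)/(32 − 157) = 0.6 ✓

0.60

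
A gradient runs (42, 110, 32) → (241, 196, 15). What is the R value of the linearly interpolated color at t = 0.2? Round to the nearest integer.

R = 42 + 0.2 × (241 − 42) = 81.8 → 82

82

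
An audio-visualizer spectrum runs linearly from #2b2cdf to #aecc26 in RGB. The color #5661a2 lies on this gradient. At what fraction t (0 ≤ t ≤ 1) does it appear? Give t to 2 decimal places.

Invert the lerp on the B channel (largest span, 185): t = (162 − 223) / (38 − 223) = -61/-185 = 0.32973.
Check on R: (86 − 43)/(174 − 43) = 0.3282 ✓

0.33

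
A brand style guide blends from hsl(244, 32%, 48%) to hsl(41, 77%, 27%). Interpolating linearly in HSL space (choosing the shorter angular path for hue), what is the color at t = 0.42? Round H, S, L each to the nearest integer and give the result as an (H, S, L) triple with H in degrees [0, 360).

(310, 51, 39)

Hue: 41 − 244 = -203°, but |-203| > 180 so the shorter arc goes the other way: Δh = -203 + 360 = 157°.
H = 244 + 0.42 × (157) = 309.94 → 310°
S = 32 + 0.42 × (77 − 32) = 50.9 → 51%
L = 48 + 0.42 × (27 − 48) = 39.18 → 39%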